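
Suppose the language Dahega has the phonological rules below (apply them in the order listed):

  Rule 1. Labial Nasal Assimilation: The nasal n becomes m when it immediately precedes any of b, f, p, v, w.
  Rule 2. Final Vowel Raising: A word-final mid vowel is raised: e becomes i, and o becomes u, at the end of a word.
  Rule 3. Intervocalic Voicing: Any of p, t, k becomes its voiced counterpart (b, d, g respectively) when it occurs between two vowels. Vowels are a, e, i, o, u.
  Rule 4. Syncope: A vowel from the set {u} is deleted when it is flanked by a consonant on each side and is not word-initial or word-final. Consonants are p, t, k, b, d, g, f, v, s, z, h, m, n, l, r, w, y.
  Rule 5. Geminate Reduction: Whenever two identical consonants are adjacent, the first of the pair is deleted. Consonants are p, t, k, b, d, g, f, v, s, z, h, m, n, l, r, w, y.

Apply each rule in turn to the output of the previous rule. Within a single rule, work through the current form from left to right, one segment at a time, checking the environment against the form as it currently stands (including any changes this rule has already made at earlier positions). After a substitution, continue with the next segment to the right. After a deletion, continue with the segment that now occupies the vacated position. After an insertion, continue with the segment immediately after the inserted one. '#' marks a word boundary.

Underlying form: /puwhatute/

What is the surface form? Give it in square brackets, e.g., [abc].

Rule 1 Labial Nasal Assimilation: no change — [puwhatute]
Rule 2 Final Vowel Raising: [puwhatute] → [puwhatuti]
Rule 3 Intervocalic Voicing: [puwhatuti] → [puwhadudi]
Rule 4 Syncope: [puwhadudi] → [pwhaddi]
Rule 5 Geminate Reduction: [pwhaddi] → [pwhadi]

[pwhadi]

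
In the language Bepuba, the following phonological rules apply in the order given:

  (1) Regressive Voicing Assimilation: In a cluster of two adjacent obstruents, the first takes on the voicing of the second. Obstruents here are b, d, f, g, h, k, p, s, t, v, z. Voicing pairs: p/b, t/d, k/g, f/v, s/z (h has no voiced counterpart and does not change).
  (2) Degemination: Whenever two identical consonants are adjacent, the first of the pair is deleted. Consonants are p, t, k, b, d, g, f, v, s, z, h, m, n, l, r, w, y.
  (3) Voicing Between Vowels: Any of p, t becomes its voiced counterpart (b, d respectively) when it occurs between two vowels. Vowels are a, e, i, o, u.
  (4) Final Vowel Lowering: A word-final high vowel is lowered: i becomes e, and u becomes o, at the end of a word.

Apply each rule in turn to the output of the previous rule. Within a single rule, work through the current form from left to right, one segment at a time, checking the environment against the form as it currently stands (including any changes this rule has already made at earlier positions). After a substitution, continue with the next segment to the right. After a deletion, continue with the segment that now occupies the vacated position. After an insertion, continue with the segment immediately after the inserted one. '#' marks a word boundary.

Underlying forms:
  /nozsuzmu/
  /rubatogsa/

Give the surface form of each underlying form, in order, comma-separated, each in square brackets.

[nosuzmo], [rubadoksa]

/nozsuzmu/:
  (1) Regressive Voicing Assimilation: [nozsuzmu] → [nossuzmu]
  (2) Degemination: [nossuzmu] → [nosuzmu]
  (3) Voicing Between Vowels: no change — [nosuzmu]
  (4) Final Vowel Lowering: [nosuzmu] → [nosuzmo]
/rubatogsa/:
  (1) Regressive Voicing Assimilation: [rubatogsa] → [rubatoksa]
  (2) Degemination: no change — [rubatoksa]
  (3) Voicing Between Vowels: [rubatoksa] → [rubadoksa]
  (4) Final Vowel Lowering: no change — [rubadoksa]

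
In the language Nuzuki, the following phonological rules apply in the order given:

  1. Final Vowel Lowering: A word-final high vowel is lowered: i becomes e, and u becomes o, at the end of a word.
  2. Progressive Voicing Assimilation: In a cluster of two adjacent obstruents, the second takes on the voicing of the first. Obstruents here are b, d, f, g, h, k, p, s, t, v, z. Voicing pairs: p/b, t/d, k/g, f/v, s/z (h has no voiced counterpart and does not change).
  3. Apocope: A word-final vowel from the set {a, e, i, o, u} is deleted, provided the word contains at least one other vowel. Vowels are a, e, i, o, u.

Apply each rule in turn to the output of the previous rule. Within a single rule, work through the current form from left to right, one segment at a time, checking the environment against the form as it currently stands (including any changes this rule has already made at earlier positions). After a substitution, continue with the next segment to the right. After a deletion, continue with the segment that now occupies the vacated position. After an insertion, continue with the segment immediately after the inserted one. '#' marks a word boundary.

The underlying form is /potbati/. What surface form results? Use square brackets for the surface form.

[potpat]

1 Final Vowel Lowering: [potbati] → [potbate]
2 Progressive Voicing Assimilation: [potbate] → [potpate]
3 Apocope: [potpate] → [potpat]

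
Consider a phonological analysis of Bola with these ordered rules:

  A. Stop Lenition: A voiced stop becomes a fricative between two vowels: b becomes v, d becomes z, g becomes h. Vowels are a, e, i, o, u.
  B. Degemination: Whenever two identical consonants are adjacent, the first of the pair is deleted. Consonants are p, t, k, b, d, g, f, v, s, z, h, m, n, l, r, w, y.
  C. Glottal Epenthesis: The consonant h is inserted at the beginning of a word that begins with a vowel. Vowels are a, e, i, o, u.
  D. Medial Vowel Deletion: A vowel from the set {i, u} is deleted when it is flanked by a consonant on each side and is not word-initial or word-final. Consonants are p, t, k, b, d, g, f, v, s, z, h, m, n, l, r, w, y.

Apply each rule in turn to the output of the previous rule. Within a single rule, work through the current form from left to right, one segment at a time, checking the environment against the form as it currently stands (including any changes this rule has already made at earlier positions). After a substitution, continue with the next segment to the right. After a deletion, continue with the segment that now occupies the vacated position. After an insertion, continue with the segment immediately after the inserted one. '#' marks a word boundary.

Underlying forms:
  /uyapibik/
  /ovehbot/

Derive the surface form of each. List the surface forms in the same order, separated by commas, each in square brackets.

[hyapvk], [hovehbot]

/uyapibik/:
  A Stop Lenition: [uyapibik] → [uyapivik]
  B Degemination: no change — [uyapivik]
  C Glottal Epenthesis: [uyapivik] → [huyapivik]
  D Medial Vowel Deletion: [huyapivik] → [hyapvk]
/ovehbot/:
  A Stop Lenition: no change — [ovehbot]
  B Degemination: no change — [ovehbot]
  C Glottal Epenthesis: [ovehbot] → [hovehbot]
  D Medial Vowel Deletion: no change — [hovehbot]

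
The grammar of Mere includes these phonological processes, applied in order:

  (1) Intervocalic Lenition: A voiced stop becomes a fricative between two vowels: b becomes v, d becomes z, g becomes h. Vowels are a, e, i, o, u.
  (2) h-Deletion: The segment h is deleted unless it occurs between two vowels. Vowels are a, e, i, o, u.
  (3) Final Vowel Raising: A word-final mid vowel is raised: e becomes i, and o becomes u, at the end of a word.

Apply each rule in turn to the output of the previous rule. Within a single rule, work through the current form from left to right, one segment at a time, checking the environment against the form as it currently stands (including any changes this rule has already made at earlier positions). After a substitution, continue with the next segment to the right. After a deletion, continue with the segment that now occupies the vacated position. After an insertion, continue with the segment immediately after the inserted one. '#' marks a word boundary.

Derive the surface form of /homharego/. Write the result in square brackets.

(1) Intervocalic Lenition: [homharego] → [homhareho]
(2) h-Deletion: [homhareho] → [omareho]
(3) Final Vowel Raising: [omareho] → [omarehu]

[omarehu]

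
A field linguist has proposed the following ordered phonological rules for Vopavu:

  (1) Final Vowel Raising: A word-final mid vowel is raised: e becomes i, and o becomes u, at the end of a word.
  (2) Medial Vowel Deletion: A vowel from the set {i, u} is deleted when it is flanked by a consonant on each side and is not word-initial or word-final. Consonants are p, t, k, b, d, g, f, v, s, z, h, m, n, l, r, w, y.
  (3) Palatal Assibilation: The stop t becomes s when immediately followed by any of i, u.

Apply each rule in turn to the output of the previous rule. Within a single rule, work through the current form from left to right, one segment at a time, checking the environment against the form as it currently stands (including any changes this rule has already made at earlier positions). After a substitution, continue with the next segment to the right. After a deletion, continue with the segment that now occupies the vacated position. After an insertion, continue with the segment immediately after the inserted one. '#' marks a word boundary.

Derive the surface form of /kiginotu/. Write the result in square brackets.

(1) Final Vowel Raising: no change — [kiginotu]
(2) Medial Vowel Deletion: [kiginotu] → [kgnotu]
(3) Palatal Assibilation: [kgnotu] → [kgnosu]

[kgnosu]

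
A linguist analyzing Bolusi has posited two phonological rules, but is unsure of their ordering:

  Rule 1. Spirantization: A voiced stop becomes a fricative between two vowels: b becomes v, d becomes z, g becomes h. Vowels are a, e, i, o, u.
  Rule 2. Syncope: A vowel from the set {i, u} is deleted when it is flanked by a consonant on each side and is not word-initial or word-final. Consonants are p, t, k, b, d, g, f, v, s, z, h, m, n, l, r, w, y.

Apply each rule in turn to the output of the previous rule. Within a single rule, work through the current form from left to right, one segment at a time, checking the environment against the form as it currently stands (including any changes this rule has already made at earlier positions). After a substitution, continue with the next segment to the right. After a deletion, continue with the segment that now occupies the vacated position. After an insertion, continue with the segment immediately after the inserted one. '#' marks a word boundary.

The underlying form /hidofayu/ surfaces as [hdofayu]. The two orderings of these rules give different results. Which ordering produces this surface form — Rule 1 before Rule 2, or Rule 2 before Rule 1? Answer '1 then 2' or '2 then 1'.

Order 1 then 2:
  1 Spirantization: [hidofayu] → [hizofayu]
  2 Syncope: [hizofayu] → [hzofayu]
  result: [hzofayu]
Order 2 then 1:
  2 Syncope: [hidofayu] → [hdofayu]
  1 Spirantization: no change — [hdofayu]
  result: [hdofayu]

2 then 1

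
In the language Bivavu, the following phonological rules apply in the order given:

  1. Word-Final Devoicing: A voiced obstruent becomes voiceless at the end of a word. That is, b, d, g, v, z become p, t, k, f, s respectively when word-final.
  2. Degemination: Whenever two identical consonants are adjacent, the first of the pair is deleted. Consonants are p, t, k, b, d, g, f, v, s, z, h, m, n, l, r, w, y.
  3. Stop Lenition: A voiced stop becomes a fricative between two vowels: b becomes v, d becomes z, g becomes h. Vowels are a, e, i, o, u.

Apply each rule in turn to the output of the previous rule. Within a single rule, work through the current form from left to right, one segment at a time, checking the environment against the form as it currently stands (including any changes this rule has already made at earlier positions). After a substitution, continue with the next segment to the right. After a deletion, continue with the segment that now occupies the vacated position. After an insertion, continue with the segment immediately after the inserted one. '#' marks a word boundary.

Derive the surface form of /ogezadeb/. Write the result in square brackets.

1 Word-Final Devoicing: [ogezadeb] → [ogezadep]
2 Degemination: no change — [ogezadep]
3 Stop Lenition: [ogezadep] → [ohezazep]

[ohezazep]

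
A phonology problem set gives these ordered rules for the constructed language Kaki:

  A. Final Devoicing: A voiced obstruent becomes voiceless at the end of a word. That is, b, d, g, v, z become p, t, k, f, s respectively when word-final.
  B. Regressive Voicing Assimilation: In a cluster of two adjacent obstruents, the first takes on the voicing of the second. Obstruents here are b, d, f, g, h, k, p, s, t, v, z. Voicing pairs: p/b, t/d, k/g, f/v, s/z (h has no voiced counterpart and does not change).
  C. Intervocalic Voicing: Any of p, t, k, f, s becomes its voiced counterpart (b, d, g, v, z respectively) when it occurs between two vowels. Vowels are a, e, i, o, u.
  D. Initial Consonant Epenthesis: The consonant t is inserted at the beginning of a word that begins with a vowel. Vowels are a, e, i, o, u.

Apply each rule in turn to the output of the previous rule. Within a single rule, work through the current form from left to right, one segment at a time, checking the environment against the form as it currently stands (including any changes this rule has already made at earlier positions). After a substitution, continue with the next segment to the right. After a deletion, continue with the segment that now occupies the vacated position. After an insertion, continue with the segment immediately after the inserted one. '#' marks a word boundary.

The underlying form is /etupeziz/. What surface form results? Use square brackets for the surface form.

A Final Devoicing: [etupeziz] → [etupezis]
B Regressive Voicing Assimilation: no change — [etupezis]
C Intervocalic Voicing: [etupezis] → [edubezis]
D Initial Consonant Epenthesis: [edubezis] → [tedubezis]

[tedubezis]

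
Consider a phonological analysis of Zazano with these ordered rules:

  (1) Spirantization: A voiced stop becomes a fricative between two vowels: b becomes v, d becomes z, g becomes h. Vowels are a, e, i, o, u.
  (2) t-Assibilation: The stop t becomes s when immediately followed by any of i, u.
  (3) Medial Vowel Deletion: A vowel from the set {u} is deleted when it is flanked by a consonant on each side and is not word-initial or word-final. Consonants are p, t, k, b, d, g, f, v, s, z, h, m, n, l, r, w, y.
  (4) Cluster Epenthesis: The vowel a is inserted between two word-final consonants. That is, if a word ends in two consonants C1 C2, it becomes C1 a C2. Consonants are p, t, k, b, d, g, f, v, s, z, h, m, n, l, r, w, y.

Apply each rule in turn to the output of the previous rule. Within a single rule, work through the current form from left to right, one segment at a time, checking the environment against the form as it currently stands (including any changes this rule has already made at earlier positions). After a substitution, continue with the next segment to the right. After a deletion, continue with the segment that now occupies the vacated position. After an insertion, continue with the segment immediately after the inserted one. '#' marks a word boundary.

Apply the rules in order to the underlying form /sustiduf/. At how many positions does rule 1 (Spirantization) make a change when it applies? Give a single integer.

(1) Spirantization: [sustiduf] → [sustizuf]
(2) t-Assibilation: [sustizuf] → [sussizuf]
(3) Medial Vowel Deletion: [sussizuf] → [sssizf]
(4) Cluster Epenthesis: [sssizf] → [sssizaf]
Rule 1 changed 1 position(s).

1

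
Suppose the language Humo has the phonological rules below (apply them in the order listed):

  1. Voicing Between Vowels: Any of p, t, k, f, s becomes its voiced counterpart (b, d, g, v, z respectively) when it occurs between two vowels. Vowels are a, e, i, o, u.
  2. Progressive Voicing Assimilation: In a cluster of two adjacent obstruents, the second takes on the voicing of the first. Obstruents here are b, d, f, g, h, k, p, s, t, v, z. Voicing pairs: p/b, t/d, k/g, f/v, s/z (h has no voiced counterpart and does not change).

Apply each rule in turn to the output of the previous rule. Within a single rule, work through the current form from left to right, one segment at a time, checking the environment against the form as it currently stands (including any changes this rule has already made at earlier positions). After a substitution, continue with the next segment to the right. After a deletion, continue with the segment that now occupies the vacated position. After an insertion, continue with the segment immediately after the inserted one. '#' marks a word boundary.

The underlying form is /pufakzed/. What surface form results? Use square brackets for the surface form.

1 Voicing Between Vowels: [pufakzed] → [puvakzed]
2 Progressive Voicing Assimilation: [puvakzed] → [puvaksed]

[puvaksed]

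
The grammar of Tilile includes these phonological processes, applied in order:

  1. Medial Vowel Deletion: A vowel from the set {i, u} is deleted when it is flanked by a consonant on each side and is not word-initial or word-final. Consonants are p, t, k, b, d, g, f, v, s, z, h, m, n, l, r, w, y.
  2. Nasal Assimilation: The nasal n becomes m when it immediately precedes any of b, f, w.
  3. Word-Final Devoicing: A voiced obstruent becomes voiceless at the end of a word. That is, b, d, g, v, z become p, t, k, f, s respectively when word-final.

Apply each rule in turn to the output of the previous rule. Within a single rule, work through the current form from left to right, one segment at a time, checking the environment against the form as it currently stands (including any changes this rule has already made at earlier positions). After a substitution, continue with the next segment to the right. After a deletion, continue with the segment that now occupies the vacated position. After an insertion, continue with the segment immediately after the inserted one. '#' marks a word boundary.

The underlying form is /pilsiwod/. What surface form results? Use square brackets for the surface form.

[plswot]

1 Medial Vowel Deletion: [pilsiwod] → [plswod]
2 Nasal Assimilation: no change — [plswod]
3 Word-Final Devoicing: [plswod] → [plswot]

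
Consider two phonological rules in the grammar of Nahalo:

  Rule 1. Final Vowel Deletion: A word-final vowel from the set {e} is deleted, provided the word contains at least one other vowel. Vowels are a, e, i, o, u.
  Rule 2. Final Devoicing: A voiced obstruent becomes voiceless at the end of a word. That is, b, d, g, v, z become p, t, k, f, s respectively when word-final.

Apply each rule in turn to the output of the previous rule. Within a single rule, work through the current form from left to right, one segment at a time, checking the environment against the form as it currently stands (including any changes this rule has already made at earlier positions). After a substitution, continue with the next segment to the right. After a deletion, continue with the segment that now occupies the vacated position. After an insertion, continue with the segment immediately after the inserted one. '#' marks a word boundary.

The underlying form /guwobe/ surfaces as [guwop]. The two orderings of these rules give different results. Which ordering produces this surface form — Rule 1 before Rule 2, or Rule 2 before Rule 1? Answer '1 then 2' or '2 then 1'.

Order 1 then 2:
  1 Final Vowel Deletion: [guwobe] → [guwob]
  2 Final Devoicing: [guwob] → [guwop]
  result: [guwop]
Order 2 then 1:
  2 Final Devoicing: no change — [guwobe]
  1 Final Vowel Deletion: [guwobe] → [guwob]
  result: [guwob]

1 then 2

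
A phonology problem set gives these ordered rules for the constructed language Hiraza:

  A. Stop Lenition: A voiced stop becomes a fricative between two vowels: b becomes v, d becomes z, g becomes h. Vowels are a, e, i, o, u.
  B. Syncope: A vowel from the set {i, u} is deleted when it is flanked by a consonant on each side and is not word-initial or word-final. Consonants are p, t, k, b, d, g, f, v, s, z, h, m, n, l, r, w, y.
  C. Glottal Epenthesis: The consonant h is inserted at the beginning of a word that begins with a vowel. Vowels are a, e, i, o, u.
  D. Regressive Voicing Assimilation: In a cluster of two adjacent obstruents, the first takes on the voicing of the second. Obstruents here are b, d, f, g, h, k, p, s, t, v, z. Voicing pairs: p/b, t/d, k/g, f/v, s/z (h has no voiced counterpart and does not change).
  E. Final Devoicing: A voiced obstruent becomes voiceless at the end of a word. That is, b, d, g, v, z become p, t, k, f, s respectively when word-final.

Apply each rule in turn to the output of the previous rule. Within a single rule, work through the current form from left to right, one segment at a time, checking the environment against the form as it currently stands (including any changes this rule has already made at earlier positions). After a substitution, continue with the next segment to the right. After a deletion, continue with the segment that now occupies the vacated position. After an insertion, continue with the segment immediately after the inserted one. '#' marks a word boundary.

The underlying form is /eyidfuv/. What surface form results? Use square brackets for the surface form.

A Stop Lenition: no change — [eyidfuv]
B Syncope: [eyidfuv] → [eydfv]
C Glottal Epenthesis: [eydfv] → [heydfv]
D Regressive Voicing Assimilation: [heydfv] → [heytvv]
E Final Devoicing: [heytvv] → [heytvf]

[heytvf]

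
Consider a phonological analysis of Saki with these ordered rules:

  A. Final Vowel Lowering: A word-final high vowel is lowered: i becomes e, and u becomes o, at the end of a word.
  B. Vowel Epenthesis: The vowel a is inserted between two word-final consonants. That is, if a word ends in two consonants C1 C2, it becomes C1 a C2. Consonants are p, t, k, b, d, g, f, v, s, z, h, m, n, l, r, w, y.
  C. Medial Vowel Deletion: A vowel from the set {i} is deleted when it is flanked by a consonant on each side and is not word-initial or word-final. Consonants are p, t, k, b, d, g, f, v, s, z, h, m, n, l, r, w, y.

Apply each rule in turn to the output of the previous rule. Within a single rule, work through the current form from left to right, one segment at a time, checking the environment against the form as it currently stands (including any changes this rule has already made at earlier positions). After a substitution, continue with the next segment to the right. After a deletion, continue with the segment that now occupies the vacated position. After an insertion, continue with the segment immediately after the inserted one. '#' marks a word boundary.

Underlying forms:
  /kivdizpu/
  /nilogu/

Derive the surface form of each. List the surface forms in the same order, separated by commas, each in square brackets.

/kivdizpu/:
  A Final Vowel Lowering: [kivdizpu] → [kivdizpo]
  B Vowel Epenthesis: no change — [kivdizpo]
  C Medial Vowel Deletion: [kivdizpo] → [kvdzpo]
/nilogu/:
  A Final Vowel Lowering: [nilogu] → [nilogo]
  B Vowel Epenthesis: no change — [nilogo]
  C Medial Vowel Deletion: [nilogo] → [nlogo]

[kvdzpo], [nlogo]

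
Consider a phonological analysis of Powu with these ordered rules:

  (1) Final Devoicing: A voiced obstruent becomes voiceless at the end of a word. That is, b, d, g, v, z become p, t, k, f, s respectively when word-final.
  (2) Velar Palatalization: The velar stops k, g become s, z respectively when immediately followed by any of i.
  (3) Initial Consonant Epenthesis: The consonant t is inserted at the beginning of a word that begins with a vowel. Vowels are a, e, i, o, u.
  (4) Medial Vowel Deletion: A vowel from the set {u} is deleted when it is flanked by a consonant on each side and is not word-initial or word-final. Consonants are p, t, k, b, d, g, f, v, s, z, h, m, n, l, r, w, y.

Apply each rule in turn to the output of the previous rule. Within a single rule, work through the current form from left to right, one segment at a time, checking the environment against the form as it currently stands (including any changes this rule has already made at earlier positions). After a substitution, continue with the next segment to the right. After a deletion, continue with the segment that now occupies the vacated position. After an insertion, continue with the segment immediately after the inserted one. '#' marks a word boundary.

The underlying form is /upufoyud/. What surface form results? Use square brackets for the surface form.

[tpfoyt]

(1) Final Devoicing: [upufoyud] → [upufoyut]
(2) Velar Palatalization: no change — [upufoyut]
(3) Initial Consonant Epenthesis: [upufoyut] → [tupufoyut]
(4) Medial Vowel Deletion: [tupufoyut] → [tpfoyt]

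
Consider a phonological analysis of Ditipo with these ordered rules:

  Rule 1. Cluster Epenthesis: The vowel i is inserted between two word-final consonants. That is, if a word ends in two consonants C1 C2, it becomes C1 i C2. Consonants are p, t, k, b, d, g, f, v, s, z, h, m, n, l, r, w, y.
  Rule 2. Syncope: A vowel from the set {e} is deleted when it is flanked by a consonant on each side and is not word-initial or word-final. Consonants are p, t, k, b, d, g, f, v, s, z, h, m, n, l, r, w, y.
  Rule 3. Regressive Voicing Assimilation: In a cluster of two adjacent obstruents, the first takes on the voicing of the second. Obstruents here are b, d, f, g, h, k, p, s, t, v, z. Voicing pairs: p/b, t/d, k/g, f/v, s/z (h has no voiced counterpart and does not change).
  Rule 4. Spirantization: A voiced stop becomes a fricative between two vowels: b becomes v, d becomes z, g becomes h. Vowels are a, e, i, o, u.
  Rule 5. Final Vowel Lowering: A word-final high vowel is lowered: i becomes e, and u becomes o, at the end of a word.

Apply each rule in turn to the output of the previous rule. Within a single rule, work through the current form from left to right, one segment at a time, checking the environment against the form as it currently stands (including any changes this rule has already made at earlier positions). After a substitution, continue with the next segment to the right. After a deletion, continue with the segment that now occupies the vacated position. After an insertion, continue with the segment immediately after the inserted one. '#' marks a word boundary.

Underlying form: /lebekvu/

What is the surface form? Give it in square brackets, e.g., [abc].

[lpgvo]

Rule 1 Cluster Epenthesis: no change — [lebekvu]
Rule 2 Syncope: [lebekvu] → [lbkvu]
Rule 3 Regressive Voicing Assimilation: [lbkvu] → [lpgvu]
Rule 4 Spirantization: no change — [lpgvu]
Rule 5 Final Vowel Lowering: [lpgvu] → [lpgvo]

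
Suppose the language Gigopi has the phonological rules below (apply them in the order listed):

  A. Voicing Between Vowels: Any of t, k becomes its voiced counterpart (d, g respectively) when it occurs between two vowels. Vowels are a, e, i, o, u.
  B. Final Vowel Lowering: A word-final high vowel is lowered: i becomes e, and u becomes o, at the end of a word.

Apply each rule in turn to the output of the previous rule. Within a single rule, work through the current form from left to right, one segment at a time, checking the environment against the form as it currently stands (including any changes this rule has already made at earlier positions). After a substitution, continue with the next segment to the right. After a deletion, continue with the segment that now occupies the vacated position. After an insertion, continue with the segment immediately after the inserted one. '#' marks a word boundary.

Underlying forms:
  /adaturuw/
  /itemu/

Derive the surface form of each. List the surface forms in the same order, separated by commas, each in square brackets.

[adaduruw], [idemo]

/adaturuw/:
  A Voicing Between Vowels: [adaturuw] → [adaduruw]
  B Final Vowel Lowering: no change — [adaduruw]
/itemu/:
  A Voicing Between Vowels: [itemu] → [idemu]
  B Final Vowel Lowering: [idemu] → [idemo]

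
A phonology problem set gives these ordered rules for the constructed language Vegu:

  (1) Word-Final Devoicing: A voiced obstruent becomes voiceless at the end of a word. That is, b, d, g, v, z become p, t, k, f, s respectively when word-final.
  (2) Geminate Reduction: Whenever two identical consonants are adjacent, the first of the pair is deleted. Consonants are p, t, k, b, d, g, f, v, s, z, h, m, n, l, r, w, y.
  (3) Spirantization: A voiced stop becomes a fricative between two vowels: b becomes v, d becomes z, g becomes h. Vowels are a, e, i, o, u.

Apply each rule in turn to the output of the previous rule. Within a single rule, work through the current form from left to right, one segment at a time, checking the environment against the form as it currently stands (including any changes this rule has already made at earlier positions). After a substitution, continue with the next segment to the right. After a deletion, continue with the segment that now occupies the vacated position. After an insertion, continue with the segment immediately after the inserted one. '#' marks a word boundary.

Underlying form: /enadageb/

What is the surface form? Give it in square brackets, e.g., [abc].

(1) Word-Final Devoicing: [enadageb] → [enadagep]
(2) Geminate Reduction: no change — [enadagep]
(3) Spirantization: [enadagep] → [enazahep]

[enazahep]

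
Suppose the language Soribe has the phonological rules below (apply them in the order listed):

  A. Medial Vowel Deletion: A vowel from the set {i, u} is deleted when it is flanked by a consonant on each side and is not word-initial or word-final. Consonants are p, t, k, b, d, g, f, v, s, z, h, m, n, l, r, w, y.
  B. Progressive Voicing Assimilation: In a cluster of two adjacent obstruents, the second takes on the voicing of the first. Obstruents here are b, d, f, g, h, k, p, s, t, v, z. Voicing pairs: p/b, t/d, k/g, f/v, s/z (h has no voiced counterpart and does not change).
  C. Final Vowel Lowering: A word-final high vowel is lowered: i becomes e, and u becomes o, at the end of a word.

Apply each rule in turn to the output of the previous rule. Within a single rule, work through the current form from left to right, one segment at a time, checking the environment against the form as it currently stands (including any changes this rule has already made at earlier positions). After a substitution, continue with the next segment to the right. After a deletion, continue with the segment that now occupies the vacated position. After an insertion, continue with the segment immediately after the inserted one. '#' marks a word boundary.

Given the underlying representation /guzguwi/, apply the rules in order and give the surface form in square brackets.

A Medial Vowel Deletion: [guzguwi] → [gzgwi]
B Progressive Voicing Assimilation: no change — [gzgwi]
C Final Vowel Lowering: [gzgwi] → [gzgwe]

[gzgwe]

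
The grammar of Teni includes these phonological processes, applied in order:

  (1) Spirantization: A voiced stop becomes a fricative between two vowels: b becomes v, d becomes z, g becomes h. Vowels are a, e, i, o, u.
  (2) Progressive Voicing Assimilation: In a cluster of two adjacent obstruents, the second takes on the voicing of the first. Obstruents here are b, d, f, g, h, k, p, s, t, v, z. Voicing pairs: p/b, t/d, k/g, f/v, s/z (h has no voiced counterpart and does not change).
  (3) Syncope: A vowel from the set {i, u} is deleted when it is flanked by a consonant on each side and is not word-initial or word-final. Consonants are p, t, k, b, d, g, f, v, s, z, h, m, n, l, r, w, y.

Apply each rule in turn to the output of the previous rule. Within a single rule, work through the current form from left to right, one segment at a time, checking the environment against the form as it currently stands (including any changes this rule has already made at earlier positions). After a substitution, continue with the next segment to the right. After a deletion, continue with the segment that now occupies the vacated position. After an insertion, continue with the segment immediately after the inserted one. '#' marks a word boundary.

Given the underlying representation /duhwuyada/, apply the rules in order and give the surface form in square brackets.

(1) Spirantization: [duhwuyada] → [duhwuyaza]
(2) Progressive Voicing Assimilation: no change — [duhwuyaza]
(3) Syncope: [duhwuyaza] → [dhwyaza]

[dhwyaza]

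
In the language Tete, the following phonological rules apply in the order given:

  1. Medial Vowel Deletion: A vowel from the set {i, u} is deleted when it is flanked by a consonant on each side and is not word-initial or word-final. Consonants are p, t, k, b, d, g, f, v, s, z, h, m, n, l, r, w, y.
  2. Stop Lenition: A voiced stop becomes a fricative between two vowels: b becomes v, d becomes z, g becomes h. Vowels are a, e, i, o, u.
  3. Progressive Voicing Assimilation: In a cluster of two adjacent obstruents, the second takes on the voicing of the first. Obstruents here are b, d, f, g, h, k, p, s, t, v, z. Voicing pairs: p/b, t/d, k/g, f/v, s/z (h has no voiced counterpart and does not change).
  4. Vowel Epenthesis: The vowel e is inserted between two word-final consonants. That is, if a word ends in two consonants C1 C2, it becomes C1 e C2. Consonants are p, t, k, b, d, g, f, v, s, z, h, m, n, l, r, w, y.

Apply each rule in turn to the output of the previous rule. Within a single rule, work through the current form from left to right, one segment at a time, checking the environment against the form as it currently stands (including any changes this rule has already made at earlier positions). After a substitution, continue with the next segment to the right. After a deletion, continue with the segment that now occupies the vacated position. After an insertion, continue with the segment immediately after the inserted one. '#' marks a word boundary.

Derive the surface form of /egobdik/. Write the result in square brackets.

1 Medial Vowel Deletion: [egobdik] → [egobdk]
2 Stop Lenition: [egobdk] → [ehobdk]
3 Progressive Voicing Assimilation: [ehobdk] → [ehobdg]
4 Vowel Epenthesis: [ehobdg] → [ehobdeg]

[ehobdeg]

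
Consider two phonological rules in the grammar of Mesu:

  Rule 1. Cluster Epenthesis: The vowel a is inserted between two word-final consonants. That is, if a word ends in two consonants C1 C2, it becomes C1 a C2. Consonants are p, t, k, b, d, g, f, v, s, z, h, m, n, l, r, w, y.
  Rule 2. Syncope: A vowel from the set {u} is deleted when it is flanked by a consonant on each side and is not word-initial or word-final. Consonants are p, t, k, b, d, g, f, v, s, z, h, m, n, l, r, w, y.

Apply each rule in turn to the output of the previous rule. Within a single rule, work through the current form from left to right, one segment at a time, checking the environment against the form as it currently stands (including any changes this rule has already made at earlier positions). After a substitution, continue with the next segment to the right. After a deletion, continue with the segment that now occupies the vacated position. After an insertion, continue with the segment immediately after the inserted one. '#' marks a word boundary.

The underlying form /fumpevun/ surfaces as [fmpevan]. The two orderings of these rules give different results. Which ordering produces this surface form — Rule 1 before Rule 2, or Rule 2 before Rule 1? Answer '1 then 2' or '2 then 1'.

Order 1 then 2:
  1 Cluster Epenthesis: no change — [fumpevun]
  2 Syncope: [fumpevun] → [fmpevn]
  result: [fmpevn]
Order 2 then 1:
  2 Syncope: [fumpevun] → [fmpevn]
  1 Cluster Epenthesis: [fmpevn] → [fmpevan]
  result: [fmpevan]

2 then 1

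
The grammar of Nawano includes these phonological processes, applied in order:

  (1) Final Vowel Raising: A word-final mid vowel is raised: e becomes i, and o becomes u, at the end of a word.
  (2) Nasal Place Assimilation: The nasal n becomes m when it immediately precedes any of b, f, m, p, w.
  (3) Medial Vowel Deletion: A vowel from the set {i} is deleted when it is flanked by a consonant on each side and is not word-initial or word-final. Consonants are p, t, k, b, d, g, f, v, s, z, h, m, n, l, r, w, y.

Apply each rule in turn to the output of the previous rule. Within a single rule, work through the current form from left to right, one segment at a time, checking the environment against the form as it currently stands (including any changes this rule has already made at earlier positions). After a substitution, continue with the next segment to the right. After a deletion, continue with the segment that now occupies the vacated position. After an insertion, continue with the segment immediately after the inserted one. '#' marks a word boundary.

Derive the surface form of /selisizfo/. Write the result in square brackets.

(1) Final Vowel Raising: [selisizfo] → [selisizfu]
(2) Nasal Place Assimilation: no change — [selisizfu]
(3) Medial Vowel Deletion: [selisizfu] → [selszfu]

[selszfu]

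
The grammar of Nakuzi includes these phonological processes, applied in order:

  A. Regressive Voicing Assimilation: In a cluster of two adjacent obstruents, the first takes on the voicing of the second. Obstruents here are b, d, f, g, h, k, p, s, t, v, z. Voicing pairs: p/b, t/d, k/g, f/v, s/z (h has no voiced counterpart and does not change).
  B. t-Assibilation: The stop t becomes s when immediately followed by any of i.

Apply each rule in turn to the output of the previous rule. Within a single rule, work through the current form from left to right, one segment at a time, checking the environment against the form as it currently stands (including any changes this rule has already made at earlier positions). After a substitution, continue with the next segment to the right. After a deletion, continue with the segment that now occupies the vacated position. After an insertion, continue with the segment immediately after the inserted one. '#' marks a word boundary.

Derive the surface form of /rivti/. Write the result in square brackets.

[rifsi]

A Regressive Voicing Assimilation: [rivti] → [rifti]
B t-Assibilation: [rifti] → [rifsi]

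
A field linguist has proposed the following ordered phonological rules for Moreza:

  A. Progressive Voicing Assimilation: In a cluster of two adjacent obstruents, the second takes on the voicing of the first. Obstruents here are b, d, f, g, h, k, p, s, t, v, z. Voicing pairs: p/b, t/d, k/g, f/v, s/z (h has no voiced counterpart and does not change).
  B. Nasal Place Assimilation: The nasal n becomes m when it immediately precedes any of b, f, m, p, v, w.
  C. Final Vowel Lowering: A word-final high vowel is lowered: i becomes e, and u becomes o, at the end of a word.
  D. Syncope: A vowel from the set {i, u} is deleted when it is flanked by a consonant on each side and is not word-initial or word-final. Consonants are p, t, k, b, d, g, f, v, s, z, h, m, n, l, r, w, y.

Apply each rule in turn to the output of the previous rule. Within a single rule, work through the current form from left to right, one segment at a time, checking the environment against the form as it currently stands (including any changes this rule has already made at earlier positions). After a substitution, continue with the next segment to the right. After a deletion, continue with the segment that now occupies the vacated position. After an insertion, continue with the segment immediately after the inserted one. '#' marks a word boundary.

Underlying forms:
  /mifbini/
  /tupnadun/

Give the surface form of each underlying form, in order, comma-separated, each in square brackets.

/mifbini/:
  A Progressive Voicing Assimilation: [mifbini] → [mifpini]
  B Nasal Place Assimilation: no change — [mifpini]
  C Final Vowel Lowering: [mifpini] → [mifpine]
  D Syncope: [mifpine] → [mfpne]
/tupnadun/:
  A Progressive Voicing Assimilation: no change — [tupnadun]
  B Nasal Place Assimilation: no change — [tupnadun]
  C Final Vowel Lowering: no change — [tupnadun]
  D Syncope: [tupnadun] → [tpnadn]

[mfpne], [tpnadn]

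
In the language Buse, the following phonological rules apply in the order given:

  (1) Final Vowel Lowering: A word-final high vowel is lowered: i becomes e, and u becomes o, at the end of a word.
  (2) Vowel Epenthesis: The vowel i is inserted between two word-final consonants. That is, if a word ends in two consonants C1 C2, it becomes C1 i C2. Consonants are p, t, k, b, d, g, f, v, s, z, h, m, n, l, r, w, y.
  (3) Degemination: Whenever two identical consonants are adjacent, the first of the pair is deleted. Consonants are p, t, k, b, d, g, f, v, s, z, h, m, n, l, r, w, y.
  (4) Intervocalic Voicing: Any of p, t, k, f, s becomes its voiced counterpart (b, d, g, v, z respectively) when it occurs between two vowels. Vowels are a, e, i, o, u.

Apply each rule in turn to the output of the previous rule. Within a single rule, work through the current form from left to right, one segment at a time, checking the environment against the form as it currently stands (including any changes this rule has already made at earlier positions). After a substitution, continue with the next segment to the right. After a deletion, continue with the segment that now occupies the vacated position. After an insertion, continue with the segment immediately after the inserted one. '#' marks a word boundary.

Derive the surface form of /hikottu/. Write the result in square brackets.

(1) Final Vowel Lowering: [hikottu] → [hikotto]
(2) Vowel Epenthesis: no change — [hikotto]
(3) Degemination: [hikotto] → [hikoto]
(4) Intervocalic Voicing: [hikoto] → [higodo]

[higodo]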